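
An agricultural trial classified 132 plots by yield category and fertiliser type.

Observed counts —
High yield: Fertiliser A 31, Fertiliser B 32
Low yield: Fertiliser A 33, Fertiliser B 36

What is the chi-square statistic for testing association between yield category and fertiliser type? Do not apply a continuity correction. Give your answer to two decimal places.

0.03

Row totals: 63, 69. Column totals: 64, 68. Grand total N = 132.
Expected counts (row total × column total / N):
  High yield, Fertiliser A: 63×64/132 = 30.545
  High yield, Fertiliser B: 63×68/132 = 32.455
  Low yield, Fertiliser A: 69×64/132 = 33.455
  Low yield, Fertiliser B: 69×68/132 = 35.545
Contributions (O − E)²/E:
  (31 − 30.545)²/30.545 = 0.0068
  (32 − 32.455)²/32.455 = 0.0064
  (33 − 33.455)²/33.455 = 0.0062
  (36 − 35.545)²/35.545 = 0.0058
χ² = 0.0068 + 0.0064 + 0.0062 + 0.0058 = 0.03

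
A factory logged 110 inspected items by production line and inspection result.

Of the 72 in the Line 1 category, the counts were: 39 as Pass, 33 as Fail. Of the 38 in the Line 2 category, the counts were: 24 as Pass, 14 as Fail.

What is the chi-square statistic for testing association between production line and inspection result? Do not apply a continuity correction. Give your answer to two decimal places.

Row totals: 72, 38. Column totals: 63, 47. Grand total N = 110.
Expected counts (row total × column total / N):
  Line 1, Pass: 72×63/110 = 41.236
  Line 1, Fail: 72×47/110 = 30.764
  Line 2, Pass: 38×63/110 = 21.764
  Line 2, Fail: 38×47/110 = 16.236
Contributions (O − E)²/E:
  (39 − 41.236)²/41.236 = 0.1212
  (33 − 30.764)²/30.764 = 0.1625
  (24 − 21.764)²/21.764 = 0.2297
  (14 − 16.236)²/16.236 = 0.3079
χ² = 0.1212 + 0.1625 + 0.2297 + 0.3079 = 0.82

0.82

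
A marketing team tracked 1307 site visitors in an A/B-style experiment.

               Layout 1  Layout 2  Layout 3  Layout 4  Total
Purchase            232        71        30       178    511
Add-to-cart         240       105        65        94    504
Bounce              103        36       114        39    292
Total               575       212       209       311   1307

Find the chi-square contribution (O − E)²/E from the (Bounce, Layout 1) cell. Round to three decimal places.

Row total (Bounce) = 292; column total (Layout 1) = 575; N = 1307.
Expected count E = 292 × 575 / 1307 = 128.4621.
Contribution = (O − E)²/E = (103 − 128.4621)² / 128.4621 = 5.047.

5.047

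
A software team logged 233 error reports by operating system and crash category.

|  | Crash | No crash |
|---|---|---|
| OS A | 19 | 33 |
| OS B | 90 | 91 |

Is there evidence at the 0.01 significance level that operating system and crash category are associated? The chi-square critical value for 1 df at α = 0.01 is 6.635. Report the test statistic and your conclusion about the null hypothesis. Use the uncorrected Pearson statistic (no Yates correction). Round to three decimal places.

2.821; fail to reject H₀

Row totals: 52, 181. Column totals: 109, 124. Grand total N = 233.
Expected counts (row total × column total / N):
  OS A, Crash: 52×109/233 = 24.3262
  OS A, No crash: 52×124/233 = 27.6738
  OS B, Crash: 181×109/233 = 84.6738
  OS B, No crash: 181×124/233 = 96.3262
Contributions (O − E)²/E:
  (19 − 24.3262)²/24.3262 = 1.1662
  (33 − 27.6738)²/27.6738 = 1.0251
  (90 − 84.6738)²/84.6738 = 0.3350
  (91 − 96.3262)²/96.3262 = 0.2945
χ² = 1.1662 + 1.0251 + 0.3350 + 0.2945 = 2.821
df = (2−1)(2−1) = 1. Since 2.821 < 6.635, fail to reject the null hypothesis of independence at α = 0.01.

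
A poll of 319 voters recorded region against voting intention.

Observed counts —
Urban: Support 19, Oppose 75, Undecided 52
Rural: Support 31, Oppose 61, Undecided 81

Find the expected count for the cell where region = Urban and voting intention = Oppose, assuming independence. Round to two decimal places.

62.24

Row total (Urban) = 146; column total (Oppose) = 136; grand total N = 319.
Expected count = (row total × column total) / N = 146 × 136 / 319 = 62.24.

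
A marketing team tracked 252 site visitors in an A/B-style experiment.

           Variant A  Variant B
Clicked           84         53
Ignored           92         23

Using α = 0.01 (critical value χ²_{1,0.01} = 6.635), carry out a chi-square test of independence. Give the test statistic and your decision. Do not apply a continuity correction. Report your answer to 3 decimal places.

10.364; reject H₀

Row totals: 137, 115. Column totals: 176, 76. Grand total N = 252.
Expected counts (row total × column total / N):
  Clicked, Variant A: 137×176/252 = 95.6825
  Clicked, Variant B: 137×76/252 = 41.3175
  Ignored, Variant A: 115×176/252 = 80.3175
  Ignored, Variant B: 115×76/252 = 34.6825
Contributions (O − E)²/E:
  (84 − 95.6825)²/95.6825 = 1.4264
  (53 − 41.3175)²/41.3175 = 3.3032
  (92 − 80.3175)²/80.3175 = 1.6993
  (23 − 34.6825)²/34.6825 = 3.9351
χ² = 1.4264 + 3.3032 + 1.6993 + 3.9351 = 10.364
df = (2−1)(2−1) = 1. Since 10.364 > 6.635, reject the null hypothesis of independence at α = 0.01.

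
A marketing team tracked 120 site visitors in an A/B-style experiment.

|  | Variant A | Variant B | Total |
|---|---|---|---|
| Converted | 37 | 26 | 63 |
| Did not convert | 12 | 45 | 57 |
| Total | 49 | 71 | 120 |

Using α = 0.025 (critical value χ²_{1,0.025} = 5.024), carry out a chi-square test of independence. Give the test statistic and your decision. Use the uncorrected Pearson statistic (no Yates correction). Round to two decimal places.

17.58; reject H₀

Grand total N = 120.
Expected counts (row total × column total / N):
  Converted, Variant A: 63×49/120 = 25.725
  Converted, Variant B: 63×71/120 = 37.275
  Did not convert, Variant A: 57×49/120 = 23.275
  Did not convert, Variant B: 57×71/120 = 33.725
Contributions (O − E)²/E:
  (37 − 25.725)²/25.725 = 4.9417
  (26 − 37.275)²/37.275 = 3.4105
  (12 − 23.275)²/23.275 = 5.4619
  (45 − 33.725)²/33.725 = 3.7695
χ² = 4.9417 + 3.4105 + 5.4619 + 3.7695 = 17.58
df = (2−1)(2−1) = 1. Since 17.58 > 5.024, reject the null hypothesis of independence at α = 0.025.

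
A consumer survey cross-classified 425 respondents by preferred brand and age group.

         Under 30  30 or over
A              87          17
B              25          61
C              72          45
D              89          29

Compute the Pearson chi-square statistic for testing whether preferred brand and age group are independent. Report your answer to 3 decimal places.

70.162

Row totals: 104, 86, 117, 118. Column totals: 273, 152. Grand total N = 425.
Expected counts (row total × column total / N):
  A, Under 30: 104×273/425 = 66.8047
  A, 30 or over: 104×152/425 = 37.1953
  B, Under 30: 86×273/425 = 55.2424
  B, 30 or over: 86×152/425 = 30.7576
  C, Under 30: 117×273/425 = 75.1553
  C, 30 or over: 117×152/425 = 41.8447
  D, Under 30: 118×273/425 = 75.7976
  D, 30 or over: 118×152/425 = 42.2024
Contributions (O − E)²/E:
  (87 − 66.8047)²/66.8047 = 6.1051
  (17 − 37.1953)²/37.1953 = 10.9651
  (25 − 55.2424)²/55.2424 = 16.5562
  (61 − 30.7576)²/30.7576 = 29.7358
  (72 − 75.1553)²/75.1553 = 0.1325
  (45 − 41.8447)²/41.8447 = 0.2379
  (89 − 75.7976)²/75.7976 = 2.2996
  (29 − 42.2024)²/42.2024 = 4.1302
χ² = 6.1051 + 10.9651 + 16.5562 + 29.7358 + 0.1325 + 0.2379 + 2.2996 + 4.1302 = 70.162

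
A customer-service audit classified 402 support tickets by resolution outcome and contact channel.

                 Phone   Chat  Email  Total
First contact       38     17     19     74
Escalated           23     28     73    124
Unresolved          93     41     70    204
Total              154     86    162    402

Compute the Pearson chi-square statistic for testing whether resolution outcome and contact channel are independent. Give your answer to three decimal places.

Grand total N = 402.
Expected counts (row total × column total / N):
  First contact, Phone: 74×154/402 = 28.34826
  First contact, Chat: 74×86/402 = 15.83085
  First contact, Email: 74×162/402 = 29.82090
  Escalated, Phone: 124×154/402 = 47.50249
  Escalated, Chat: 124×86/402 = 26.52736
  Escalated, Email: 124×162/402 = 49.97015
  Unresolved, Phone: 204×154/402 = 78.14925
  Unresolved, Chat: 204×86/402 = 43.64179
  Unresolved, Email: 204×162/402 = 82.20896
Contributions (O − E)²/E:
  (38 − 28.34826)²/28.34826 = 3.2861
  (17 − 15.83085)²/15.83085 = 0.0863
  (19 − 29.82090)²/29.82090 = 3.9265
  (23 − 47.50249)²/47.50249 = 12.6387
  (28 − 26.52736)²/26.52736 = 0.0818
  (73 − 49.97015)²/49.97015 = 10.6138
  (93 − 78.14925)²/78.14925 = 2.8221
  (41 − 43.64179)²/43.64179 = 0.1599
  (70 − 82.20896)²/82.20896 = 1.8132
χ² = 3.2861 + 0.0863 + 3.9265 + 12.6387 + 0.0818 + 10.6138 + 2.8221 + 0.1599 + 1.8132 = 35.428

35.428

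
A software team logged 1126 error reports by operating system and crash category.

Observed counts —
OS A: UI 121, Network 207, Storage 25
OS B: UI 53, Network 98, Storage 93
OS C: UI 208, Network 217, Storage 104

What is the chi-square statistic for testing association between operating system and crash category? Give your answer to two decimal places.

102.49

Row totals: 353, 244, 529. Column totals: 382, 522, 222. Grand total N = 1126.
Expected counts (row total × column total / N):
  OS A, UI: 353×382/1126 = 119.7567
  OS A, Network: 353×522/1126 = 163.6465
  OS A, Storage: 353×222/1126 = 69.5968
  OS B, UI: 244×382/1126 = 82.7780
  OS B, Network: 244×522/1126 = 113.1155
  OS B, Storage: 244×222/1126 = 48.1066
  OS C, UI: 529×382/1126 = 179.4654
  OS C, Network: 529×522/1126 = 245.2380
  OS C, Storage: 529×222/1126 = 104.2966
Contributions (O − E)²/E:
  (121 − 119.7567)²/119.7567 = 0.0129
  (207 − 163.6465)²/163.6465 = 11.4853
  (25 − 69.5968)²/69.5968 = 28.5771
  (53 − 82.7780)²/82.7780 = 10.7121
  (98 − 113.1155)²/113.1155 = 2.0199
  (93 − 48.1066)²/48.1066 = 41.8948
  (208 − 179.4654)²/179.4654 = 4.5369
  (217 − 245.2380)²/245.2380 = 3.2515
  (104 − 104.2966)²/104.2966 = 0.0008
χ² = 0.0129 + 11.4853 + 28.5771 + 10.7121 + 2.0199 + 41.8948 + 4.5369 + 3.2515 + 0.0008 = 102.49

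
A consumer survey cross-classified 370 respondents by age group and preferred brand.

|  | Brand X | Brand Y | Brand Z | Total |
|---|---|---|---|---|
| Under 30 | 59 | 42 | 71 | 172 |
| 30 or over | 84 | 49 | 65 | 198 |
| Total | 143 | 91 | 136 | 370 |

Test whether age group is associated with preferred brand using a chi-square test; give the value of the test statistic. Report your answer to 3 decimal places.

Grand total N = 370.
Expected counts (row total × column total / N):
  Under 30, Brand X: 172×143/370 = 66.4757
  Under 30, Brand Y: 172×91/370 = 42.3027
  Under 30, Brand Z: 172×136/370 = 63.2216
  30 or over, Brand X: 198×143/370 = 76.5243
  30 or over, Brand Y: 198×91/370 = 48.6973
  30 or over, Brand Z: 198×136/370 = 72.7784
Contributions (O − E)²/E:
  (59 − 66.4757)²/66.4757 = 0.8407
  (42 − 42.3027)²/42.3027 = 0.0022
  (71 − 63.2216)²/63.2216 = 0.9570
  (84 − 76.5243)²/76.5243 = 0.7303
  (49 − 48.6973)²/48.6973 = 0.0019
  (65 − 72.7784)²/72.7784 = 0.8313
χ² = 0.8407 + 0.0022 + 0.9570 + 0.7303 + 0.0019 + 0.8313 = 3.363

3.363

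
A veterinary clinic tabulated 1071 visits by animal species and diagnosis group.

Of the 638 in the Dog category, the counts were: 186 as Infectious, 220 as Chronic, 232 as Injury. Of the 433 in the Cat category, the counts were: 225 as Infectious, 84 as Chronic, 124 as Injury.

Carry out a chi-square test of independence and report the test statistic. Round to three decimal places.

60.276

Row totals: 638, 433. Column totals: 411, 304, 356. Grand total N = 1071.
Expected counts (row total × column total / N):
  Dog, Infectious: 638×411/1071 = 244.8347
  Dog, Chronic: 638×304/1071 = 181.0943
  Dog, Injury: 638×356/1071 = 212.0710
  Cat, Infectious: 433×411/1071 = 166.1653
  Cat, Chronic: 433×304/1071 = 122.9057
  Cat, Injury: 433×356/1071 = 143.9290
Contributions (O − E)²/E:
  (186 − 244.8347)²/244.8347 = 14.1382
  (220 − 181.0943)²/181.0943 = 8.3584
  (232 − 212.0710)²/212.0710 = 1.8728
  (225 − 166.1653)²/166.1653 = 20.8318
  (84 − 122.9057)²/122.9057 = 12.3156
  (124 − 143.9290)²/143.9290 = 2.7595
χ² = 14.1382 + 8.3584 + 1.8728 + 20.8318 + 12.3156 + 2.7595 = 60.276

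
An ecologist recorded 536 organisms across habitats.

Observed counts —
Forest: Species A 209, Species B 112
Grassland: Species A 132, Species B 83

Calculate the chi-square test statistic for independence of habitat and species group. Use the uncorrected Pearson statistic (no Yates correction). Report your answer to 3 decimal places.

Row totals: 321, 215. Column totals: 341, 195. Grand total N = 536.
Expected counts (row total × column total / N):
  Forest, Species A: 321×341/536 = 204.2183
  Forest, Species B: 321×195/536 = 116.7817
  Grassland, Species A: 215×341/536 = 136.7817
  Grassland, Species B: 215×195/536 = 78.2183
Contributions (O − E)²/E:
  (209 − 204.2183)²/204.2183 = 0.1120
  (112 − 116.7817)²/116.7817 = 0.1958
  (132 − 136.7817)²/136.7817 = 0.1672
  (83 − 78.2183)²/78.2183 = 0.2923
χ² = 0.1120 + 0.1958 + 0.1672 + 0.2923 = 0.767

0.767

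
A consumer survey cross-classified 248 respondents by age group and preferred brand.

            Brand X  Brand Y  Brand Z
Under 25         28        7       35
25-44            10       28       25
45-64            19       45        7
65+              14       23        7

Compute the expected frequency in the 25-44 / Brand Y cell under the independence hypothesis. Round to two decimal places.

Row total (25-44) = 63; column total (Brand Y) = 103; grand total N = 248.
Expected count = (row total × column total) / N = 63 × 103 / 248 = 26.17.

26.17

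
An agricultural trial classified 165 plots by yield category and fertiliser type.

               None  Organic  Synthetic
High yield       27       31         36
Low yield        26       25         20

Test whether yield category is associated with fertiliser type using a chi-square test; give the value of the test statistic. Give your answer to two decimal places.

Row totals: 94, 71. Column totals: 53, 56, 56. Grand total N = 165.
Expected counts (row total × column total / N):
  High yield, None: 94×53/165 = 30.194
  High yield, Organic: 94×56/165 = 31.903
  High yield, Synthetic: 94×56/165 = 31.903
  Low yield, None: 71×53/165 = 22.806
  Low yield, Organic: 71×56/165 = 24.097
  Low yield, Synthetic: 71×56/165 = 24.097
Contributions (O − E)²/E:
  (27 − 30.194)²/30.194 = 0.3379
  (31 − 31.903)²/31.903 = 0.0256
  (36 − 31.903)²/31.903 = 0.5261
  (26 − 22.806)²/22.806 = 0.4473
  (25 − 24.097)²/24.097 = 0.0338
  (20 − 24.097)²/24.097 = 0.6966
χ² = 0.3379 + 0.0256 + 0.5261 + 0.4473 + 0.0338 + 0.6966 = 2.07

2.07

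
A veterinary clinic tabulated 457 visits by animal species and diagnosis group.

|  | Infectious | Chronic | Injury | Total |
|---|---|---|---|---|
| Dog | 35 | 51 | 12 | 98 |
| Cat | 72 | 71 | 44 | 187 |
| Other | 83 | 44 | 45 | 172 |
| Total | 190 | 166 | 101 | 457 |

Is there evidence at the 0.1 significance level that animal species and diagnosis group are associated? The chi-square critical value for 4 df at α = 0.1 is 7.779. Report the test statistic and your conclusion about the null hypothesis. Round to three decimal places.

21.113; reject H₀

Grand total N = 457.
Expected counts (row total × column total / N):
  Dog, Infectious: 98×190/457 = 40.7440
  Dog, Chronic: 98×166/457 = 35.5974
  Dog, Injury: 98×101/457 = 21.6586
  Cat, Infectious: 187×190/457 = 77.7462
  Cat, Chronic: 187×166/457 = 67.9256
  Cat, Injury: 187×101/457 = 41.3282
  Other, Infectious: 172×190/457 = 71.5098
  Other, Chronic: 172×166/457 = 62.4770
  Other, Injury: 172×101/457 = 38.0131
Contributions (O − E)²/E:
  (35 − 40.7440)²/40.7440 = 0.8098
  (51 − 35.5974)²/35.5974 = 6.6645
  (12 − 21.6586)²/21.6586 = 4.3072
  (72 − 77.7462)²/77.7462 = 0.4247
  (71 − 67.9256)²/67.9256 = 0.1392
  (44 − 41.3282)²/41.3282 = 0.1727
  (83 − 71.5098)²/71.5098 = 1.8462
  (44 − 62.4770)²/62.4770 = 5.4644
  (45 − 38.0131)²/38.0131 = 1.2842
χ² = 0.8098 + 6.6645 + 4.3072 + 0.4247 + 0.1392 + 0.1727 + 1.8462 + 5.4644 + 1.2842 = 21.113
df = (3−1)(3−1) = 4. Since 21.113 > 7.779, reject the null hypothesis of independence at α = 0.1.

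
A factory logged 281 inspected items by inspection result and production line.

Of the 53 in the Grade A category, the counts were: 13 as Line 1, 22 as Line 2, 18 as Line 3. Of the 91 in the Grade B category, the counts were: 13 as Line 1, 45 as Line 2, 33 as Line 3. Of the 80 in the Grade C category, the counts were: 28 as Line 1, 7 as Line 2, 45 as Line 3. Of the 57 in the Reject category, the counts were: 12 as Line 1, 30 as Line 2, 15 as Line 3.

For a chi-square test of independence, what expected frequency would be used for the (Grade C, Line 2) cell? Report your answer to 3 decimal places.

29.609

Row total (Grade C) = 80; column total (Line 2) = 104; grand total N = 281.
Expected count = (row total × column total) / N = 80 × 104 / 281 = 29.609.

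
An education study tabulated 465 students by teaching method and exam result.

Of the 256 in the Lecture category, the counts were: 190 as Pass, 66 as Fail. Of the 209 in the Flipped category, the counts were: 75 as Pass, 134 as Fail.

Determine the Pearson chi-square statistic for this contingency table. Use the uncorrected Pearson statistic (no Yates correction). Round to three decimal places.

68.980

Row totals: 256, 209. Column totals: 265, 200. Grand total N = 465.
Expected counts (row total × column total / N):
  Lecture, Pass: 256×265/465 = 145.8925
  Lecture, Fail: 256×200/465 = 110.1075
  Flipped, Pass: 209×265/465 = 119.1075
  Flipped, Fail: 209×200/465 = 89.8925
Contributions (O − E)²/E:
  (190 − 145.8925)²/145.8925 = 13.3350
  (66 − 110.1075)²/110.1075 = 17.6688
  (75 − 119.1075)²/119.1075 = 16.3337
  (134 − 89.8925)²/89.8925 = 21.6422
χ² = 13.3350 + 17.6688 + 16.3337 + 21.6422 = 68.980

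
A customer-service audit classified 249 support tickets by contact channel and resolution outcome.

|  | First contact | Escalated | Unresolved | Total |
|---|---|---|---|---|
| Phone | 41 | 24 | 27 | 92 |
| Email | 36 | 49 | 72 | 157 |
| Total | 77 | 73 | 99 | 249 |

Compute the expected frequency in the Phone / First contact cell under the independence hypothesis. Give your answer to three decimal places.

28.450

Row total (Phone) = 92; column total (First contact) = 77; grand total N = 249.
Expected count = (row total × column total) / N = 92 × 77 / 249 = 28.450.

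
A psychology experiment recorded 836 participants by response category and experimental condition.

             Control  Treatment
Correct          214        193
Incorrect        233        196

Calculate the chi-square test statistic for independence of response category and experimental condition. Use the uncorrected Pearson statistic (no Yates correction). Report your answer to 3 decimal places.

0.252

Row totals: 407, 429. Column totals: 447, 389. Grand total N = 836.
Expected counts (row total × column total / N):
  Correct, Control: 407×447/836 = 217.6184
  Correct, Treatment: 407×389/836 = 189.3816
  Incorrect, Control: 429×447/836 = 229.3816
  Incorrect, Treatment: 429×389/836 = 199.6184
Contributions (O − E)²/E:
  (214 − 217.6184)²/217.6184 = 0.0602
  (193 − 189.3816)²/189.3816 = 0.0691
  (233 − 229.3816)²/229.3816 = 0.0571
  (196 − 199.6184)²/199.6184 = 0.0656
χ² = 0.0602 + 0.0691 + 0.0571 + 0.0656 = 0.252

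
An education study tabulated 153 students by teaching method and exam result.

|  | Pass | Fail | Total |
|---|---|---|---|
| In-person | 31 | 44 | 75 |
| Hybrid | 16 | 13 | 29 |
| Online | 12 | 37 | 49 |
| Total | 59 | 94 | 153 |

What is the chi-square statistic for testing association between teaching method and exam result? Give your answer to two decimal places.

7.72

Grand total N = 153.
Expected counts (row total × column total / N):
  In-person, Pass: 75×59/153 = 28.922
  In-person, Fail: 75×94/153 = 46.078
  Hybrid, Pass: 29×59/153 = 11.183
  Hybrid, Fail: 29×94/153 = 17.817
  Online, Pass: 49×59/153 = 18.895
  Online, Fail: 49×94/153 = 30.105
Contributions (O − E)²/E:
  (31 − 28.922)²/28.922 = 0.1493
  (44 − 46.078)²/46.078 = 0.0937
  (16 − 11.183)²/11.183 = 2.0749
  (13 − 17.817)²/17.817 = 1.3023
  (12 − 18.895)²/18.895 = 2.5161
  (37 − 30.105)²/30.105 = 1.5792
χ² = 0.1493 + 0.0937 + 2.0749 + 1.3023 + 2.5161 + 1.5792 = 7.72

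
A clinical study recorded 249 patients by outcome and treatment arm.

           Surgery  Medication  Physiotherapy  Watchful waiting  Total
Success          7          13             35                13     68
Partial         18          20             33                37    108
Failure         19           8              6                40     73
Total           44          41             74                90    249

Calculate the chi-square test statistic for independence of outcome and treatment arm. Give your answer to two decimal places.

41.74

Grand total N = 249.
Expected counts (row total × column total / N):
  Success, Surgery: 68×44/249 = 12.016
  Success, Medication: 68×41/249 = 11.197
  Success, Physiotherapy: 68×74/249 = 20.209
  Success, Watchful waiting: 68×90/249 = 24.578
  Partial, Surgery: 108×44/249 = 19.084
  Partial, Medication: 108×41/249 = 17.783
  Partial, Physiotherapy: 108×74/249 = 32.096
  Partial, Watchful waiting: 108×90/249 = 39.036
  Failure, Surgery: 73×44/249 = 12.900
  Failure, Medication: 73×41/249 = 12.020
  Failure, Physiotherapy: 73×74/249 = 21.695
  Failure, Watchful waiting: 73×90/249 = 26.386
Contributions (O − E)²/E:
  (7 − 12.016)²/12.016 = 2.0939
  (13 − 11.197)²/11.197 = 0.2903
  (35 − 20.209)²/20.209 = 10.8256
  (13 − 24.578)²/24.578 = 5.4541
  (18 − 19.084)²/19.084 = 0.0616
  (20 − 17.783)²/17.783 = 0.2764
  (33 − 32.096)²/32.096 = 0.0255
  (37 − 39.036)²/39.036 = 0.1062
  (19 − 12.900)²/12.900 = 2.8845
  (8 − 12.020)²/12.020 = 1.3445
  (6 − 21.695)²/21.695 = 11.3544
  (40 − 26.386)²/26.386 = 7.0242
χ² = 2.0939 + 0.2903 + 10.8256 + 5.4541 + 0.0616 + 0.2764 + 0.0255 + 0.1062 + 2.8845 + 1.3445 + 11.3544 + 7.0242 = 41.74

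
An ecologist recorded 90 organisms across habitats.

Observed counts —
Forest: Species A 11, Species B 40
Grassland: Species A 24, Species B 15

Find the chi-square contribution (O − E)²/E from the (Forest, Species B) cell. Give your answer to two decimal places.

2.50

Row total (Forest) = 51; column total (Species B) = 55; N = 90.
Expected count E = 51 × 55 / 90 = 31.167.
Contribution = (O − E)²/E = (40 − 31.167)² / 31.167 = 2.50.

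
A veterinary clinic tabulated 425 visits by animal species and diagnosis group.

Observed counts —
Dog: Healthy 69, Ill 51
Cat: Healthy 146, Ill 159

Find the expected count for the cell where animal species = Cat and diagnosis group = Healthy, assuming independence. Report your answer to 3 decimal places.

154.294

Row total (Cat) = 305; column total (Healthy) = 215; grand total N = 425.
Expected count = (row total × column total) / N = 305 × 215 / 425 = 154.294.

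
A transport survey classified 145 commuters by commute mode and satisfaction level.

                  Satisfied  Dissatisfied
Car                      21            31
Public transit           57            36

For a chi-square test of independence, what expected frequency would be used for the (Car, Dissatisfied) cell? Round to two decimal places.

Row total (Car) = 52; column total (Dissatisfied) = 67; grand total N = 145.
Expected count = (row total × column total) / N = 52 × 67 / 145 = 24.03.

24.03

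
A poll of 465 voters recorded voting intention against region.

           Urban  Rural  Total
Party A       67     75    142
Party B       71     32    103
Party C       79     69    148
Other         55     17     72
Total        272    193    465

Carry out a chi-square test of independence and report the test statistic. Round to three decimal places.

Grand total N = 465.
Expected counts (row total × column total / N):
  Party A, Urban: 142×272/465 = 83.0624
  Party A, Rural: 142×193/465 = 58.9376
  Party B, Urban: 103×272/465 = 60.2495
  Party B, Rural: 103×193/465 = 42.7505
  Party C, Urban: 148×272/465 = 86.5720
  Party C, Rural: 148×193/465 = 61.4280
  Other, Urban: 72×272/465 = 42.1161
  Other, Rural: 72×193/465 = 29.8839
Contributions (O − E)²/E:
  (67 − 83.0624)²/83.0624 = 3.1061
  (75 − 58.9376)²/58.9376 = 4.3775
  (71 − 60.2495)²/60.2495 = 1.9182
  (32 − 42.7505)²/42.7505 = 2.7034
  (79 − 86.5720)²/86.5720 = 0.6623
  (69 − 61.4280)²/61.4280 = 0.9334
  (55 − 42.1161)²/42.1161 = 3.9414
  (17 − 29.8839)²/29.8839 = 5.5547
χ² = 3.1061 + 4.3775 + 1.9182 + 2.7034 + 0.6623 + 0.9334 + 3.9414 + 5.5547 = 23.197

23.197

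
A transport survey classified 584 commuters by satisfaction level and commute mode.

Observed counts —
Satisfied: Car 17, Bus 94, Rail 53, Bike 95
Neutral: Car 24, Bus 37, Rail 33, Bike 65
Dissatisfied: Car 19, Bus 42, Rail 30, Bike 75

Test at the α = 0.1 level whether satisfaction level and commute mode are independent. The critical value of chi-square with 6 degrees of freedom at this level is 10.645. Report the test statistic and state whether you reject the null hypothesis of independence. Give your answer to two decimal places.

16.61; reject H₀

Row totals: 259, 159, 166. Column totals: 60, 173, 116, 235. Grand total N = 584.
Expected counts (row total × column total / N):
  Satisfied, Car: 259×60/584 = 26.610
  Satisfied, Bus: 259×173/584 = 76.724
  Satisfied, Rail: 259×116/584 = 51.445
  Satisfied, Bike: 259×235/584 = 104.221
  Neutral, Car: 159×60/584 = 16.336
  Neutral, Bus: 159×173/584 = 47.101
  Neutral, Rail: 159×116/584 = 31.582
  Neutral, Bike: 159×235/584 = 63.981
  Dissatisfied, Car: 166×60/584 = 17.055
  Dissatisfied, Bus: 166×173/584 = 49.175
  Dissatisfied, Rail: 166×116/584 = 32.973
  Dissatisfied, Bike: 166×235/584 = 66.798
Contributions (O − E)²/E:
  (17 − 26.610)²/26.610 = 3.4706
  (94 − 76.724)²/76.724 = 3.8900
  (53 − 51.445)²/51.445 = 0.0470
  (95 − 104.221)²/104.221 = 0.8158
  (24 − 16.336)²/16.336 = 3.5955
  (37 − 47.101)²/47.101 = 2.1662
  (33 − 31.582)²/31.582 = 0.0637
  (65 − 63.981)²/63.981 = 0.0162
  (19 − 17.055)²/17.055 = 0.2218
  (42 − 49.175)²/49.175 = 1.0469
  (30 − 32.973)²/32.973 = 0.2681
  (75 − 66.798)²/66.798 = 1.0071
χ² = 3.4706 + 3.8900 + 0.0470 + 0.8158 + 3.5955 + 2.1662 + 0.0637 + 0.0162 + 0.2218 + 1.0469 + 0.2681 + 1.0071 = 16.61
df = (3−1)(4−1) = 6. Since 16.61 > 10.645, reject the null hypothesis of independence at α = 0.1.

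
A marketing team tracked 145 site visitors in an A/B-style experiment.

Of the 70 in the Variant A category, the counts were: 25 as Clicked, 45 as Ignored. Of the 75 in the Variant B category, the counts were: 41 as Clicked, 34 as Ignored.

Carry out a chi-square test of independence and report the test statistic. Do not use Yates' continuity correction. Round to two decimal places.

5.24

Row totals: 70, 75. Column totals: 66, 79. Grand total N = 145.
Expected counts (row total × column total / N):
  Variant A, Clicked: 70×66/145 = 31.862
  Variant A, Ignored: 70×79/145 = 38.138
  Variant B, Clicked: 75×66/145 = 34.138
  Variant B, Ignored: 75×79/145 = 40.862
Contributions (O − E)²/E:
  (25 − 31.862)²/31.862 = 1.4778
  (45 − 38.138)²/38.138 = 1.2346
  (41 − 34.138)²/34.138 = 1.3793
  (34 − 40.862)²/40.862 = 1.1523
χ² = 1.4778 + 1.2346 + 1.3793 + 1.1523 = 5.24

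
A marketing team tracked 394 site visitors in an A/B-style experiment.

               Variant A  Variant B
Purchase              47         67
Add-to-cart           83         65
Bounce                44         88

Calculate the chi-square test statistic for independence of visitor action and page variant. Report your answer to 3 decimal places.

15.201

Row totals: 114, 148, 132. Column totals: 174, 220. Grand total N = 394.
Expected counts (row total × column total / N):
  Purchase, Variant A: 114×174/394 = 50.3452
  Purchase, Variant B: 114×220/394 = 63.6548
  Add-to-cart, Variant A: 148×174/394 = 65.3604
  Add-to-cart, Variant B: 148×220/394 = 82.6396
  Bounce, Variant A: 132×174/394 = 58.2944
  Bounce, Variant B: 132×220/394 = 73.7056
Contributions (O − E)²/E:
  (47 − 50.3452)²/50.3452 = 0.2223
  (67 − 63.6548)²/63.6548 = 0.1758
  (83 − 65.3604)²/65.3604 = 4.7606
  (65 − 82.6396)²/82.6396 = 3.7652
  (44 − 58.2944)²/58.2944 = 3.5051
  (88 − 73.7056)²/73.7056 = 2.7722
χ² = 0.2223 + 0.1758 + 4.7606 + 3.7652 + 3.5051 + 2.7722 = 15.201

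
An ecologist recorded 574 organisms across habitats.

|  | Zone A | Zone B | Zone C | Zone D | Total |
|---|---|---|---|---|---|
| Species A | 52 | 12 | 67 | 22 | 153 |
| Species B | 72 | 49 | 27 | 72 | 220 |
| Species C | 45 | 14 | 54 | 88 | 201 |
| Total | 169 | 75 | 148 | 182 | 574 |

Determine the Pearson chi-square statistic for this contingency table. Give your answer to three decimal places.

87.179

Grand total N = 574.
Expected counts (row total × column total / N):
  Species A, Zone A: 153×169/574 = 45.0470
  Species A, Zone B: 153×75/574 = 19.9913
  Species A, Zone C: 153×148/574 = 39.4495
  Species A, Zone D: 153×182/574 = 48.5122
  Species B, Zone A: 220×169/574 = 64.7735
  Species B, Zone B: 220×75/574 = 28.7456
  Species B, Zone C: 220×148/574 = 56.7247
  Species B, Zone D: 220×182/574 = 69.7561
  Species C, Zone A: 201×169/574 = 59.1794
  Species C, Zone B: 201×75/574 = 26.2631
  Species C, Zone C: 201×148/574 = 51.8258
  Species C, Zone D: 201×182/574 = 63.7317
Contributions (O − E)²/E:
  (52 − 45.0470)²/45.0470 = 1.0732
  (12 − 19.9913)²/19.9913 = 3.1944
  (67 − 39.4495)²/39.4495 = 19.2405
  (22 − 48.5122)²/48.5122 = 14.4891
  (72 − 64.7735)²/64.7735 = 0.8062
  (49 − 28.7456)²/28.7456 = 14.2714
  (27 − 56.7247)²/56.7247 = 15.5762
  (72 − 69.7561)²/69.7561 = 0.0722
  (45 − 59.1794)²/59.1794 = 3.3974
  (14 − 26.2631)²/26.2631 = 5.7260
  (54 − 51.8258)²/51.8258 = 0.0912
  (88 − 63.7317)²/63.7317 = 9.2411
χ² = 1.0732 + 3.1944 + 19.2405 + 14.4891 + 0.8062 + 14.2714 + 15.5762 + 0.0722 + 3.3974 + 5.7260 + 0.0912 + 9.2411 = 87.179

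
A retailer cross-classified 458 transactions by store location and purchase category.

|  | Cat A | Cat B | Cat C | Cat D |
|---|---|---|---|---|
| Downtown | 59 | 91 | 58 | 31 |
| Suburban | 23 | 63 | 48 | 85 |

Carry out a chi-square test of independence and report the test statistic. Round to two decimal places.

Row totals: 239, 219. Column totals: 82, 154, 106, 116. Grand total N = 458.
Expected counts (row total × column total / N):
  Downtown, Cat A: 239×82/458 = 42.790
  Downtown, Cat B: 239×154/458 = 80.362
  Downtown, Cat C: 239×106/458 = 55.314
  Downtown, Cat D: 239×116/458 = 60.533
  Suburban, Cat A: 219×82/458 = 39.210
  Suburban, Cat B: 219×154/458 = 73.638
  Suburban, Cat C: 219×106/458 = 50.686
  Suburban, Cat D: 219×116/458 = 55.467
Contributions (O − E)²/E:
  (59 − 42.790)²/42.790 = 6.1408
  (91 − 80.362)²/80.362 = 1.4082
  (58 − 55.314)²/55.314 = 0.1304
  (31 − 60.533)²/60.533 = 14.4086
  (23 − 39.210)²/39.210 = 6.7015
  (63 − 73.638)²/73.638 = 1.5368
  (48 − 50.686)²/50.686 = 0.1423
  (85 − 55.467)²/55.467 = 15.7246
χ² = 6.1408 + 1.4082 + 0.1304 + 14.4086 + 6.7015 + 1.5368 + 0.1423 + 15.7246 = 46.19

46.19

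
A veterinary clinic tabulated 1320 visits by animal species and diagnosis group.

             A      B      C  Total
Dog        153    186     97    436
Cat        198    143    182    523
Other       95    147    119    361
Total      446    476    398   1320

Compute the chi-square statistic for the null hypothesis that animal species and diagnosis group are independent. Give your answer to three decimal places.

40.941

Grand total N = 1320.
Expected counts (row total × column total / N):
  Dog, A: 436×446/1320 = 147.3152
  Dog, B: 436×476/1320 = 157.2242
  Dog, C: 436×398/1320 = 131.4606
  Cat, A: 523×446/1320 = 176.7106
  Cat, B: 523×476/1320 = 188.5970
  Cat, C: 523×398/1320 = 157.6924
  Other, A: 361×446/1320 = 121.9742
  Other, B: 361×476/1320 = 130.1788
  Other, C: 361×398/1320 = 108.8470
Contributions (O − E)²/E:
  (153 − 147.3152)²/147.3152 = 0.2194
  (186 − 157.2242)²/157.2242 = 5.2667
  (97 − 131.4606)²/131.4606 = 9.0334
  (198 − 176.7106)²/176.7106 = 2.5649
  (143 − 188.5970)²/188.5970 = 11.0240
  (182 − 157.6924)²/157.6924 = 3.7469
  (95 − 121.9742)²/121.9742 = 5.9653
  (147 − 130.1788)²/130.1788 = 2.1736
  (119 − 108.8470)²/108.8470 = 0.9470
χ² = 0.2194 + 5.2667 + 9.0334 + 2.5649 + 11.0240 + 3.7469 + 5.9653 + 2.1736 + 0.9470 = 40.941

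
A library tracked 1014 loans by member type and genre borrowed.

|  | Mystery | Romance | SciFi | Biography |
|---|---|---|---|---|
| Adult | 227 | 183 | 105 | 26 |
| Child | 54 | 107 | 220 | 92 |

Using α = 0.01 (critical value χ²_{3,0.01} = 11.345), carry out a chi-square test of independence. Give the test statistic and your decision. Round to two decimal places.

Row totals: 541, 473. Column totals: 281, 290, 325, 118. Grand total N = 1014.
Expected counts (row total × column total / N):
  Adult, Mystery: 541×281/1014 = 149.9221
  Adult, Romance: 541×290/1014 = 154.7239
  Adult, SciFi: 541×325/1014 = 173.3974
  Adult, Biography: 541×118/1014 = 62.9566
  Child, Mystery: 473×281/1014 = 131.0779
  Child, Romance: 473×290/1014 = 135.2761
  Child, SciFi: 473×325/1014 = 151.6026
  Child, Biography: 473×118/1014 = 55.0434
Contributions (O − E)²/E:
  (227 − 149.9221)²/149.9221 = 39.6273
  (183 − 154.7239)²/154.7239 = 5.1675
  (105 − 173.3974)²/173.3974 = 26.9797
  (26 − 62.9566)²/62.9566 = 21.6942
  (54 − 131.0779)²/131.0779 = 45.3242
  (107 − 135.2761)²/135.2761 = 5.9104
  (220 − 151.6026)²/151.6026 = 30.8583
  (92 − 55.0434)²/55.0434 = 24.8130
χ² = 39.6273 + 5.1675 + 26.9797 + 21.6942 + 45.3242 + 5.9104 + 30.8583 + 24.8130 = 200.37
df = (2−1)(4−1) = 3. Since 200.37 > 11.345, reject the null hypothesis of independence at α = 0.01.

200.37; reject H₀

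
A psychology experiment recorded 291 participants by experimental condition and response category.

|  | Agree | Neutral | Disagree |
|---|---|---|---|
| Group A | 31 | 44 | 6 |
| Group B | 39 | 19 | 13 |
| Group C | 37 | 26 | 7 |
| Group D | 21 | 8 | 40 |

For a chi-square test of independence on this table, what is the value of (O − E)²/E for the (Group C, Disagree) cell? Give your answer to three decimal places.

Row total (Group C) = 70; column total (Disagree) = 66; N = 291.
Expected count E = 70 × 66 / 291 = 15.8763.
Contribution = (O − E)²/E = (7 − 15.8763)² / 15.8763 = 4.963.

4.963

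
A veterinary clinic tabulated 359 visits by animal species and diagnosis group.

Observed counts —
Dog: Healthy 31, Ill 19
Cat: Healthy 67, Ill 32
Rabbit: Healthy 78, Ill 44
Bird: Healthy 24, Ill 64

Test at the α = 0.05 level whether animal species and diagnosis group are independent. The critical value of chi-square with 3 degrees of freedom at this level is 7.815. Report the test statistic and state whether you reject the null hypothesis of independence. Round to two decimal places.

Row totals: 50, 99, 122, 88. Column totals: 200, 159. Grand total N = 359.
Expected counts (row total × column total / N):
  Dog, Healthy: 50×200/359 = 27.855
  Dog, Ill: 50×159/359 = 22.145
  Cat, Healthy: 99×200/359 = 55.153
  Cat, Ill: 99×159/359 = 43.847
  Rabbit, Healthy: 122×200/359 = 67.967
  Rabbit, Ill: 122×159/359 = 54.033
  Bird, Healthy: 88×200/359 = 49.025
  Bird, Ill: 88×159/359 = 38.975
Contributions (O − E)²/E:
  (31 − 27.855)²/27.855 = 0.3551
  (19 − 22.145)²/22.145 = 0.4466
  (67 − 55.153)²/55.153 = 2.5448
  (32 − 43.847)²/43.847 = 3.2009
  (78 − 67.967)²/67.967 = 1.4810
  (44 − 54.033)²/54.033 = 1.8630
  (24 − 49.025)²/49.025 = 12.7741
  (64 − 38.975)²/38.975 = 16.0680
χ² = 0.3551 + 0.4466 + 2.5448 + 3.2009 + 1.4810 + 1.8630 + 12.7741 + 16.0680 = 38.73
df = (4−1)(2−1) = 3. Since 38.73 > 7.815, reject the null hypothesis of independence at α = 0.05.

38.73; reject H₀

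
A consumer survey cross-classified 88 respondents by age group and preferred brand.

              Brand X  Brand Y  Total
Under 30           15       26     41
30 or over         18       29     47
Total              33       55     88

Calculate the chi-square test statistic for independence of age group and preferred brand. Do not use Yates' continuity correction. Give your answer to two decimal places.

0.03

Grand total N = 88.
Expected counts (row total × column total / N):
  Under 30, Brand X: 41×33/88 = 15.375
  Under 30, Brand Y: 41×55/88 = 25.625
  30 or over, Brand X: 47×33/88 = 17.625
  30 or over, Brand Y: 47×55/88 = 29.375
Contributions (O − E)²/E:
  (15 − 15.375)²/15.375 = 0.0091
  (26 − 25.625)²/25.625 = 0.0055
  (18 − 17.625)²/17.625 = 0.0080
  (29 − 29.375)²/29.375 = 0.0048
χ² = 0.0091 + 0.0055 + 0.0080 + 0.0048 = 0.03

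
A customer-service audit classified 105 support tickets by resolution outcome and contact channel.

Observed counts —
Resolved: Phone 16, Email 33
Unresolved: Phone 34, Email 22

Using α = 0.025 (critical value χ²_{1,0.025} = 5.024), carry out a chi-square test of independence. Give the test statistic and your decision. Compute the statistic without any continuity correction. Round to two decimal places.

8.25; reject H₀

Row totals: 49, 56. Column totals: 50, 55. Grand total N = 105.
Expected counts (row total × column total / N):
  Resolved, Phone: 49×50/105 = 23.333
  Resolved, Email: 49×55/105 = 25.667
  Unresolved, Phone: 56×50/105 = 26.667
  Unresolved, Email: 56×55/105 = 29.333
Contributions (O − E)²/E:
  (16 − 23.333)²/23.333 = 2.3046
  (33 − 25.667)²/25.667 = 2.0950
  (34 − 26.667)²/26.667 = 2.0165
  (22 − 29.333)²/29.333 = 1.8332
χ² = 2.3046 + 2.0950 + 2.0165 + 1.8332 = 8.25
df = (2−1)(2−1) = 1. Since 8.25 > 5.024, reject the null hypothesis of independence at α = 0.025.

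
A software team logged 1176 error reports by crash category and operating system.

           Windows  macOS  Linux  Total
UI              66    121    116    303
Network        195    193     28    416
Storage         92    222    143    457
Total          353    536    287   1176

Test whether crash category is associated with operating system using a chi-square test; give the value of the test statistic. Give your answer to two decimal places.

150.23

Grand total N = 1176.
Expected counts (row total × column total / N):
  UI, Windows: 303×353/1176 = 90.952
  UI, macOS: 303×536/1176 = 138.102
  UI, Linux: 303×287/1176 = 73.946
  Network, Windows: 416×353/1176 = 124.871
  Network, macOS: 416×536/1176 = 189.605
  Network, Linux: 416×287/1176 = 101.524
  Storage, Windows: 457×353/1176 = 137.178
  Storage, macOS: 457×536/1176 = 208.293
  Storage, Linux: 457×287/1176 = 111.530
Contributions (O − E)²/E:
  (66 − 90.952)²/90.952 = 6.8454
  (121 − 138.102)²/138.102 = 2.1178
  (116 − 73.946)²/73.946 = 23.9166
  (195 − 124.871)²/124.871 = 39.3853
  (193 − 189.605)²/189.605 = 0.0608
  (28 − 101.524)²/101.524 = 53.2463
  (92 − 137.178)²/137.178 = 14.8789
  (222 − 208.293)²/208.293 = 0.9020
  (143 − 111.530)²/111.530 = 8.8798
χ² = 6.8454 + 2.1178 + 23.9166 + 39.3853 + 0.0608 + 53.2463 + 14.8789 + 0.9020 + 8.8798 = 150.23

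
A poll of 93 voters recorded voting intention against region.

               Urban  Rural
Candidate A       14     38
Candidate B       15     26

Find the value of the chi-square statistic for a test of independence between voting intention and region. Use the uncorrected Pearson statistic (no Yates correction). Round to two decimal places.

1.00

Row totals: 52, 41. Column totals: 29, 64. Grand total N = 93.
Expected counts (row total × column total / N):
  Candidate A, Urban: 52×29/93 = 16.215
  Candidate A, Rural: 52×64/93 = 35.785
  Candidate B, Urban: 41×29/93 = 12.785
  Candidate B, Rural: 41×64/93 = 28.215
Contributions (O − E)²/E:
  (14 − 16.215)²/16.215 = 0.3026
  (38 − 35.785)²/35.785 = 0.1371
  (15 − 12.785)²/12.785 = 0.3837
  (26 − 28.215)²/28.215 = 0.1739
χ² = 0.3026 + 0.1371 + 0.3837 + 0.1739 = 1.00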